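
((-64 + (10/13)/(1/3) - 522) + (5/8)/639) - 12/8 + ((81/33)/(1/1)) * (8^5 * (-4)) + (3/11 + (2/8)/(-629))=-148199726347663/459809064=-322307.10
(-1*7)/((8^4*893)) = -7/3657728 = -0.00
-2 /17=-0.12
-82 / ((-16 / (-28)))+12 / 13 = -3707 / 26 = -142.58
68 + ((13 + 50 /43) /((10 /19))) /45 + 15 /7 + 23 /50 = 1607359 /22575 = 71.20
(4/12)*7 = 7/3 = 2.33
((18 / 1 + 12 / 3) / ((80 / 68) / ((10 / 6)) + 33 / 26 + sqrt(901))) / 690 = -1414842 / 20154996025 + 2149004 * sqrt(901) / 60464988075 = 0.00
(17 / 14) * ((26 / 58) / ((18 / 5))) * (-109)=-120445 / 7308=-16.48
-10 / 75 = -2 / 15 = -0.13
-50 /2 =-25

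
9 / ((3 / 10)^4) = 10000 / 9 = 1111.11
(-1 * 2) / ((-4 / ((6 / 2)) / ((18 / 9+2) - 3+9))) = 15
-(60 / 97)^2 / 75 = -48 / 9409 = -0.01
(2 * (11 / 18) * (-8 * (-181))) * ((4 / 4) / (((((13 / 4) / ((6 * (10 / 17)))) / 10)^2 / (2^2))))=40775680000 / 48841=834865.79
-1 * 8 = -8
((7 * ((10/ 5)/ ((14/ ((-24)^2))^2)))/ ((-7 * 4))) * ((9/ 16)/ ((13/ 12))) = -279936/ 637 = -439.46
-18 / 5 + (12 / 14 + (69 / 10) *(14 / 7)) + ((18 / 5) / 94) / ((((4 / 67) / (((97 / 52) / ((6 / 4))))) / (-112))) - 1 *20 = -98.29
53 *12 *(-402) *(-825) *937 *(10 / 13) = 1976408478000 / 13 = 152031421384.62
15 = 15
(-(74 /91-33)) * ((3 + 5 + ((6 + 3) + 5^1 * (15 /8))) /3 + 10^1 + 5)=1672459 /2184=765.78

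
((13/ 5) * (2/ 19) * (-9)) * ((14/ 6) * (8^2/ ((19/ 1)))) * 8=-279552/ 1805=-154.88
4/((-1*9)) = -4/9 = -0.44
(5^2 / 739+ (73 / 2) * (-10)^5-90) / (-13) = 2697416485 / 9607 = 280776.15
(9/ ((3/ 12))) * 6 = 216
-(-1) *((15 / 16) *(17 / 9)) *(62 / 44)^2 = 81685 / 23232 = 3.52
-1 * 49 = -49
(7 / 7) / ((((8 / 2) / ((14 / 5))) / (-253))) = -1771 / 10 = -177.10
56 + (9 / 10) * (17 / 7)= 4073 / 70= 58.19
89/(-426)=-89/426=-0.21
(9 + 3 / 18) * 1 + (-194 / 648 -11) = -691 / 324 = -2.13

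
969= 969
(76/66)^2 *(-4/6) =-2888/3267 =-0.88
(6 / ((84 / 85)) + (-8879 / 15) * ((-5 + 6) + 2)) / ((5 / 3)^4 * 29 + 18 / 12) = -10034361 / 1277255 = -7.86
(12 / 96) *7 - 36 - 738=-6185 / 8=-773.12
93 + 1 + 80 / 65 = 1238 / 13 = 95.23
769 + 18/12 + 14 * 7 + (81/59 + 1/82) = 2104252/2419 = 869.89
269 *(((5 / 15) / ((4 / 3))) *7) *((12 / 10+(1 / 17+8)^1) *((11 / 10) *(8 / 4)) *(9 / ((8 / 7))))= 1026971253 / 13600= 75512.59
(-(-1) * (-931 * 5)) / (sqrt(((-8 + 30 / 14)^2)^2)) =-228095 / 1681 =-135.69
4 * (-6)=-24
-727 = -727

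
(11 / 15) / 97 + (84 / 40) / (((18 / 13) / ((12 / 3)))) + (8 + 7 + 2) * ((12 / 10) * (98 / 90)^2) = 9907048 / 327375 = 30.26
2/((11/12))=24/11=2.18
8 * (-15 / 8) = -15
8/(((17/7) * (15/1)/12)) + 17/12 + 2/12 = 4303/1020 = 4.22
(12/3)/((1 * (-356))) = -1/89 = -0.01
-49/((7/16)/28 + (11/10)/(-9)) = 141120/307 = 459.67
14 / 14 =1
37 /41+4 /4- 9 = -7.10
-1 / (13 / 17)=-17 / 13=-1.31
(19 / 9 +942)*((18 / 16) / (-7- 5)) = -8497 / 96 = -88.51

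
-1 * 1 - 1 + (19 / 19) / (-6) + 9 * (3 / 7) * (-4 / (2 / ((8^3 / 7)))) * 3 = -498301 / 294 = -1694.90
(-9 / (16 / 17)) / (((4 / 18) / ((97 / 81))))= -1649 / 32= -51.53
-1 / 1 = -1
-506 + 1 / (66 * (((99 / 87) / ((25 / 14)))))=-15428227 / 30492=-505.98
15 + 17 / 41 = 632 / 41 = 15.41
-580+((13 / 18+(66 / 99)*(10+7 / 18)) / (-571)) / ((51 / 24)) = -152013272 / 262089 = -580.01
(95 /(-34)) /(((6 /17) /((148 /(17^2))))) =-3515 /867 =-4.05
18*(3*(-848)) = -45792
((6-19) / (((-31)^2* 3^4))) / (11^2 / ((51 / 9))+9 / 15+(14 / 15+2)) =-1105 / 164659662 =-0.00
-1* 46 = -46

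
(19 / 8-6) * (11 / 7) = -319 / 56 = -5.70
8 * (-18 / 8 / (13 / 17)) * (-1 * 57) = 17442 / 13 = 1341.69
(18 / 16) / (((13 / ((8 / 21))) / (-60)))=-180 / 91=-1.98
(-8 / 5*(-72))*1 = 576 / 5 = 115.20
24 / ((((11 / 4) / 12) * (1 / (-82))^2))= 7746048 / 11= 704186.18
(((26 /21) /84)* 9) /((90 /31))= 403 /8820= 0.05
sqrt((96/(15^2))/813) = 4*sqrt(542)/4065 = 0.02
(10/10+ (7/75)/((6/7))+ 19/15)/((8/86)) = 45967/1800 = 25.54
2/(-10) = -1/5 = -0.20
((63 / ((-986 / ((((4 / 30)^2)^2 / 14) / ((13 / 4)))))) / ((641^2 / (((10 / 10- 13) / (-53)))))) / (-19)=64 / 4972068156193125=0.00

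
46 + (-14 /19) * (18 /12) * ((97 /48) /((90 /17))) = 1247017 /27360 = 45.58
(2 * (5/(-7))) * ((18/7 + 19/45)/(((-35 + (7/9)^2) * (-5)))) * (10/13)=-16974/887341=-0.02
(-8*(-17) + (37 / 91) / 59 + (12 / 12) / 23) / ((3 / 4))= 67201808 / 370461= 181.40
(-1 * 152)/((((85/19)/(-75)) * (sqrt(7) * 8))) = 5415 * sqrt(7)/119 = 120.39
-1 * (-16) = 16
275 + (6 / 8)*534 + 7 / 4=2709 / 4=677.25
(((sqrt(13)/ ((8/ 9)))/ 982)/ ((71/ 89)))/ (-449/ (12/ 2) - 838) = -2403 * sqrt(13)/ 1527469576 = -0.00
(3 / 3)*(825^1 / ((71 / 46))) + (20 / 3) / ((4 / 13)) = 118465 / 213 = 556.17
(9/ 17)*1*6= 54/ 17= 3.18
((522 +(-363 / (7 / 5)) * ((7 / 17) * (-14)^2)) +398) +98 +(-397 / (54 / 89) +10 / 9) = -20561.09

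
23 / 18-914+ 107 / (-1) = -18355 / 18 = -1019.72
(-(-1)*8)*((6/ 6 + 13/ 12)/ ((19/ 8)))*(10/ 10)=400/ 57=7.02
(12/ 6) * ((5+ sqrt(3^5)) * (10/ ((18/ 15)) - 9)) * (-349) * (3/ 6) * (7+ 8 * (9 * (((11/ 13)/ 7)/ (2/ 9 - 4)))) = 25354850/ 4641+ 15212910 * sqrt(3)/ 1547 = 22495.90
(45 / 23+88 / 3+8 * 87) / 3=50183 / 207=242.43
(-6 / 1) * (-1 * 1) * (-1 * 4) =-24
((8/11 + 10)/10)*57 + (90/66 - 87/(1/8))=-34842/55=-633.49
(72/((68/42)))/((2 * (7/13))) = 702/17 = 41.29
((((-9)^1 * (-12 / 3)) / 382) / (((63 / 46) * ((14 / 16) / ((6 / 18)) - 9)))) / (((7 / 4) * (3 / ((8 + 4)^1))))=-11776 / 477309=-0.02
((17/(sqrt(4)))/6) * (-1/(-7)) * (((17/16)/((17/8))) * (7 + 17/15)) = 1037/1260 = 0.82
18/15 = 6/5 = 1.20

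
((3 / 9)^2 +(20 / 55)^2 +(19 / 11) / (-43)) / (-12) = -4757 / 280962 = -0.02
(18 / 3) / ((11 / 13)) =78 / 11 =7.09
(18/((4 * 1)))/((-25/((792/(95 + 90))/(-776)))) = 891/897250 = 0.00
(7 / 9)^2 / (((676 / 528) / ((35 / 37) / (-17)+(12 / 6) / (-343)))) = -194524 / 6696963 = -0.03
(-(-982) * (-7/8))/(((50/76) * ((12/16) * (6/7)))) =-457121/225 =-2031.65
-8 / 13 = -0.62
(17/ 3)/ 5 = 17/ 15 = 1.13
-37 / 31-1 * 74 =-2331 / 31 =-75.19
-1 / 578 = -0.00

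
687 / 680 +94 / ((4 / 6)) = 96567 / 680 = 142.01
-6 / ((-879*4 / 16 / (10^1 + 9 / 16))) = 169 / 586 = 0.29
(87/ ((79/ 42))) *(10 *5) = 182700/ 79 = 2312.66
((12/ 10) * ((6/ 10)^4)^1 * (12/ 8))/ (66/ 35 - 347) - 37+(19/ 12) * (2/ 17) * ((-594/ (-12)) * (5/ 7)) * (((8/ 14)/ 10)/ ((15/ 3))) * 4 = -230790154424/ 6288629375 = -36.70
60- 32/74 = 2204/37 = 59.57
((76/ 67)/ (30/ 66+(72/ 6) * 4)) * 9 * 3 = 22572/ 35711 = 0.63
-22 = -22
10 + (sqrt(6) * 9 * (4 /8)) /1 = 10 + 9 * sqrt(6) /2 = 21.02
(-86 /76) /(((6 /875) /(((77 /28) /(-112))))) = 4.05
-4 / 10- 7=-37 / 5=-7.40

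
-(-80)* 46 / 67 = 3680 / 67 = 54.93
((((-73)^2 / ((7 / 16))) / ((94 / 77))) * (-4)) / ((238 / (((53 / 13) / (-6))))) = 24854456 / 218127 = 113.94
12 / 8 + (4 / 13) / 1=47 / 26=1.81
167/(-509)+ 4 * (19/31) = 33507/15779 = 2.12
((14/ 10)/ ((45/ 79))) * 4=2212/ 225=9.83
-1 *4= -4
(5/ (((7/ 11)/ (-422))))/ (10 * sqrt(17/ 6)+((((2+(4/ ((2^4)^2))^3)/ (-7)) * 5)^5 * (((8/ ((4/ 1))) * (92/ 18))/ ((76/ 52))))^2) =-65733997837765298267676908799902401091262237848406485131974609825109532014094986843342790644679234638923672093568731055128576000000000/ 34329694381672267413680740607991881661529752470374799724189139360100236266902710169116741346193623734448124418494450108661839881033531+63261687707108062222958018966016308663462730773716767683872933043878029064523751761559811337203086072540063251472979437674190340096 * sqrt(102)/ 34329694381672267413680740607991881661529752470374799724189139360100236266902710169116741346193623734448124418494450108661839881033531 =-1.90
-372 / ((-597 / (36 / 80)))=0.28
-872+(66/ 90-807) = -25174/ 15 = -1678.27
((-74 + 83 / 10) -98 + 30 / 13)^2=440202361 / 16900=26047.48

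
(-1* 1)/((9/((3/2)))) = -1/6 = -0.17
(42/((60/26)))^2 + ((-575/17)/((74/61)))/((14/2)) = 72045611/220150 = 327.26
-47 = -47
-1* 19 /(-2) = 19 /2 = 9.50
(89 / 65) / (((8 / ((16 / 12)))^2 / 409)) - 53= -87619 / 2340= -37.44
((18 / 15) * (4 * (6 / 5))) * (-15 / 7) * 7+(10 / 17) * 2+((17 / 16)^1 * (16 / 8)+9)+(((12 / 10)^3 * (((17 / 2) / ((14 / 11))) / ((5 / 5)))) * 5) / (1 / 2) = 983111 / 23800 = 41.31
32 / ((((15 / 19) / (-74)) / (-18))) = 269952 / 5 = 53990.40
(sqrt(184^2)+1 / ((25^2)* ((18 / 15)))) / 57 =138001 / 42750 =3.23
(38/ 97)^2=1444/ 9409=0.15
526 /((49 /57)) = 29982 /49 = 611.88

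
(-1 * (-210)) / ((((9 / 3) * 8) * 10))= 7 / 8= 0.88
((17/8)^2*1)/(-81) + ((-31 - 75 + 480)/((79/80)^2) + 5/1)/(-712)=-19458409/32353344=-0.60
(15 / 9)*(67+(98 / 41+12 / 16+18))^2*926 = 483712362875 / 40344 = 11989697.67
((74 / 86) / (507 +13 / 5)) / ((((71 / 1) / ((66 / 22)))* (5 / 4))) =111 / 1944761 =0.00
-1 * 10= -10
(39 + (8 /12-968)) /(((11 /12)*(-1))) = 1012.73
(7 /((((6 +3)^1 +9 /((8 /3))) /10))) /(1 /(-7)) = -3920 /99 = -39.60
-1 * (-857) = 857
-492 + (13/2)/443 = -435899/886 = -491.99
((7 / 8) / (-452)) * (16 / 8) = -7 / 1808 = -0.00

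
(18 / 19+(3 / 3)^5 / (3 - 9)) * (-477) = -14151 / 38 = -372.39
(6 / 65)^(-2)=4225 / 36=117.36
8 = 8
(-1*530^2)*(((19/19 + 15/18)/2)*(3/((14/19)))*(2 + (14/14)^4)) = -44031075/14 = -3145076.79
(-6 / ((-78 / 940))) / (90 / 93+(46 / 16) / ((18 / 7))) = 4196160 / 121043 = 34.67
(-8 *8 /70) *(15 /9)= -32 /21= -1.52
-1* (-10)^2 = -100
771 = 771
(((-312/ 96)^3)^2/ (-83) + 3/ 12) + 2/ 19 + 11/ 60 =-1323455477/ 96890880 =-13.66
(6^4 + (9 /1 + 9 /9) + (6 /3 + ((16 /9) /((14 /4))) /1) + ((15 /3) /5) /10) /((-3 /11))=-9068653 /1890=-4798.23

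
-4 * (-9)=36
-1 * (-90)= 90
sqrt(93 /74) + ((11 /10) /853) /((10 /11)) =121 /85300 + sqrt(6882) /74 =1.12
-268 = -268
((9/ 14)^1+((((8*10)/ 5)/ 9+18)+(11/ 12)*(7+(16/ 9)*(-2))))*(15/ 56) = 89125/ 14112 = 6.32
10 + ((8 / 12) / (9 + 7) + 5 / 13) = 10.43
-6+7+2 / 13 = 15 / 13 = 1.15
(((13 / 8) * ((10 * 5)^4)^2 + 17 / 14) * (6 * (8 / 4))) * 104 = 554531250000010608 / 7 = 79218750000001515.43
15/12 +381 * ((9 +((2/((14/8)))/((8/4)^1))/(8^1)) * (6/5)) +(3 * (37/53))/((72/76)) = 92399431/22260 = 4150.92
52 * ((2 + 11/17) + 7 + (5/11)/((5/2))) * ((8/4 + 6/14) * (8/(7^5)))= 764608/1294139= 0.59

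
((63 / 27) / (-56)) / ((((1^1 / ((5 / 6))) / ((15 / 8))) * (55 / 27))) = -45 / 1408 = -0.03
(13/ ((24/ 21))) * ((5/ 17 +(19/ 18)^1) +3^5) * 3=8338.43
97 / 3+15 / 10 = 203 / 6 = 33.83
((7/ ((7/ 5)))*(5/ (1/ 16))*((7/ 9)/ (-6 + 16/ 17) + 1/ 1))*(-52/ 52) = -131000/ 387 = -338.50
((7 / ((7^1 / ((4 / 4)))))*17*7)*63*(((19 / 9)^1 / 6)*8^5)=86436522.67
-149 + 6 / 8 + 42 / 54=-5309 / 36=-147.47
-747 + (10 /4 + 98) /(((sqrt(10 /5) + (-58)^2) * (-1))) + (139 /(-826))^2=-411969878409359 /551498018596 + 201 * sqrt(2) /22632988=-747.00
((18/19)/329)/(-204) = -3/212534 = -0.00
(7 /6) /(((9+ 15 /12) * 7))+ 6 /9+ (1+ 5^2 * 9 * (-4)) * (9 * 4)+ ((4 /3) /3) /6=-35826110 /1107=-32363.24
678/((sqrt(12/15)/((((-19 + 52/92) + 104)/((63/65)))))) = 4818320 * sqrt(5)/161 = 66919.82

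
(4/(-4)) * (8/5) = -8/5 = -1.60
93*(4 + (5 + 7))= 1488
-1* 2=-2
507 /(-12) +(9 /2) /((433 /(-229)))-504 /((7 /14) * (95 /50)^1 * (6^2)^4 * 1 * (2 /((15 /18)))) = -25696118551 /575758368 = -44.63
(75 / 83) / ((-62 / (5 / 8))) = -375 / 41168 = -0.01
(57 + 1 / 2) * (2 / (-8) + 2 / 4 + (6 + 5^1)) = 5175 / 8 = 646.88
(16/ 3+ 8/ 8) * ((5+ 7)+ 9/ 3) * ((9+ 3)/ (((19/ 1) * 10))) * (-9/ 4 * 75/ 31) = -2025/ 62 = -32.66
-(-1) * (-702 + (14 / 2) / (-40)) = -28087 / 40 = -702.18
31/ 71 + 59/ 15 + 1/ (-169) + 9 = 2405326/ 179985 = 13.36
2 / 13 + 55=717 / 13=55.15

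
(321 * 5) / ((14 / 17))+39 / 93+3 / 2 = 423334 / 217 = 1950.85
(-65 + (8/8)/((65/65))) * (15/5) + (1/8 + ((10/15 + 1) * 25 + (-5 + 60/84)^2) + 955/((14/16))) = 1128475/1176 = 959.59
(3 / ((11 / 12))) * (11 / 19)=36 / 19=1.89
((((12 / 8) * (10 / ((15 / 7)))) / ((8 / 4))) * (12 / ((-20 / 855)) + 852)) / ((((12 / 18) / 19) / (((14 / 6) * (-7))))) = -2209263 / 4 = -552315.75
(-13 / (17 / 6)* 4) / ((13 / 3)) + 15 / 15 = -55 / 17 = -3.24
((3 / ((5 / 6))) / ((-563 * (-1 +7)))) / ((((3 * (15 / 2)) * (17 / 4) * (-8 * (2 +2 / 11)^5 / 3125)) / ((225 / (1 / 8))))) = 503284375 / 3175428096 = 0.16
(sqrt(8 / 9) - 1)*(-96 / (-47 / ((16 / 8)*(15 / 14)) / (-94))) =2880 / 7 - 1920*sqrt(2) / 7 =23.53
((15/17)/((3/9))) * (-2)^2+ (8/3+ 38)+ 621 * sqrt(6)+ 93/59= 158969/3009+ 621 * sqrt(6)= 1573.96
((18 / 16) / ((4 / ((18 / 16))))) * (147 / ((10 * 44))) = 11907 / 112640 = 0.11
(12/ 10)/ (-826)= -3/ 2065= -0.00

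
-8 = -8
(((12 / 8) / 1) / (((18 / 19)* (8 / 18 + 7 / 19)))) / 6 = 361 / 1112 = 0.32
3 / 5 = 0.60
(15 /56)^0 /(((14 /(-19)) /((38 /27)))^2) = 130321 /35721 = 3.65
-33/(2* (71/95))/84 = -1045/3976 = -0.26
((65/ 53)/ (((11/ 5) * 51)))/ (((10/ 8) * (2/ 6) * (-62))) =-130/ 307241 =-0.00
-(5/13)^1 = -0.38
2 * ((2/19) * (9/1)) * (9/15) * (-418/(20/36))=-21384/25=-855.36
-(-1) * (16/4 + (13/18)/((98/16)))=1816/441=4.12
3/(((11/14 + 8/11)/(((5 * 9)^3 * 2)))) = 84199500/233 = 361371.24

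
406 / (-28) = -29 / 2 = -14.50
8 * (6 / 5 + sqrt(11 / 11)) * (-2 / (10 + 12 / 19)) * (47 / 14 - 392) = 1286.75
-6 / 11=-0.55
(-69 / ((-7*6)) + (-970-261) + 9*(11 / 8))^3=-1802405970.11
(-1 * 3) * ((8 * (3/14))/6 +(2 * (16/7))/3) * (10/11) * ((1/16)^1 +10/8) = -285/44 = -6.48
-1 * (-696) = 696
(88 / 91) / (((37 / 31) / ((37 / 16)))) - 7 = -933 / 182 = -5.13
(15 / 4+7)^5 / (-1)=-147008443 / 1024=-143562.93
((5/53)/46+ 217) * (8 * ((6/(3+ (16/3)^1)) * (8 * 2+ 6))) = 838016784/30475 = 27498.50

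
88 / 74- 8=-6.81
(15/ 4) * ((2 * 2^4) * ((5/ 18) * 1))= 100/ 3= 33.33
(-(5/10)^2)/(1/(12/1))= -3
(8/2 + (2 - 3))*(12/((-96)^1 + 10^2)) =9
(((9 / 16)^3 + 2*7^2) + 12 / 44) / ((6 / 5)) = 22178975 / 270336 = 82.04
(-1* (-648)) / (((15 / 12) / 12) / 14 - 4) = -435456 / 2683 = -162.30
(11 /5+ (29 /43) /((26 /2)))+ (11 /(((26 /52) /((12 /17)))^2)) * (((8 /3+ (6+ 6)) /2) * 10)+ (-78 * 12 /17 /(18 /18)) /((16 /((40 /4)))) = 1272691491 /807755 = 1575.59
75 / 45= 5 / 3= 1.67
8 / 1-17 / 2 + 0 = -1 / 2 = -0.50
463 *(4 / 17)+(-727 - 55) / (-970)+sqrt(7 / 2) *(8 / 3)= 4 *sqrt(14) / 3+904867 / 8245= 114.74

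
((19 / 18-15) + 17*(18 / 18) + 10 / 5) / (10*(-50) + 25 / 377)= -4901 / 484650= -0.01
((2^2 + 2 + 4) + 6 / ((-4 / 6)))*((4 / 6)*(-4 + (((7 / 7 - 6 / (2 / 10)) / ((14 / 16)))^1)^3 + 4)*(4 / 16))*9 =-18730752 / 343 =-54608.61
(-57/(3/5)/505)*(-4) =76/101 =0.75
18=18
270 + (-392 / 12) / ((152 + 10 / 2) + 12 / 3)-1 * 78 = 13234 / 69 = 191.80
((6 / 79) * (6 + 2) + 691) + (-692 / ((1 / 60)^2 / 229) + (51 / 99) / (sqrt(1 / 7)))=-45068244563 / 79 + 17 * sqrt(7) / 33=-570484107.03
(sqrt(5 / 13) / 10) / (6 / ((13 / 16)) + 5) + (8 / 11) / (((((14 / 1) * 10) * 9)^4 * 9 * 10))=1 / 311908627800000 + sqrt(65) / 1610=0.01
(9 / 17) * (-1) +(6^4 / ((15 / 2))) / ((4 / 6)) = 21987 / 85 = 258.67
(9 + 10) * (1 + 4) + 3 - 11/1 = 87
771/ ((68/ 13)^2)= 28.18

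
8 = 8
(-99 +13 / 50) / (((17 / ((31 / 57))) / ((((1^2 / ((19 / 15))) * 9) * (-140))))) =19283922 / 6137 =3142.24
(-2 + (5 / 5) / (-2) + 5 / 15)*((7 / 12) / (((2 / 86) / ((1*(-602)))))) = 1177813 / 36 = 32717.03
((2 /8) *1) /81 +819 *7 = 1857493 /324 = 5733.00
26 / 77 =0.34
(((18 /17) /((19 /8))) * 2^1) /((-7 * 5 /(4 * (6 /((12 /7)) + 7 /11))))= -7488 /17765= -0.42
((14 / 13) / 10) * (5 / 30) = 0.02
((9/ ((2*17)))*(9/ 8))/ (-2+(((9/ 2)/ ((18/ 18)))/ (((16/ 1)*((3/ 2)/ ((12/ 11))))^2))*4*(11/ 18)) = -297/ 1972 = -0.15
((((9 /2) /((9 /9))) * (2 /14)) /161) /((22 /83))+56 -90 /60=2703293 /49588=54.52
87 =87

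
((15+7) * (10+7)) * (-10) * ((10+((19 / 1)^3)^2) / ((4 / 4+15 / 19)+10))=-835770253615 / 56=-14924468814.55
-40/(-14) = 20/7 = 2.86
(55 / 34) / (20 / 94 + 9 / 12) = 1.68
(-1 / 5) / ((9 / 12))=-4 / 15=-0.27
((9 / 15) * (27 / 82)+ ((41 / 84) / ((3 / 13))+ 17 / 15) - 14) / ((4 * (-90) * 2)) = 545221 / 37195200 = 0.01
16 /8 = 2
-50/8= -25/4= -6.25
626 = 626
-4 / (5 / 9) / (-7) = 1.03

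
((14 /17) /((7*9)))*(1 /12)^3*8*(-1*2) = -0.00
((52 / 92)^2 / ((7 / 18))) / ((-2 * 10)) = -1521 / 37030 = -0.04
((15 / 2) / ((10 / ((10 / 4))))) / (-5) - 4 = -35 / 8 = -4.38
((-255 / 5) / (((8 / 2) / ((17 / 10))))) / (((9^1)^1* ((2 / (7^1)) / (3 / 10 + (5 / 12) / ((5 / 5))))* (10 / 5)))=-86989 / 28800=-3.02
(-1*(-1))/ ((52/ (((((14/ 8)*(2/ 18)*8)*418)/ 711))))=1463/ 83187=0.02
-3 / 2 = -1.50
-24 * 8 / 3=-64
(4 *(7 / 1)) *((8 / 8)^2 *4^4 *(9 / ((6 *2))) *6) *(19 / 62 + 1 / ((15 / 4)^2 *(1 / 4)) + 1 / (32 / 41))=46800656 / 775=60387.94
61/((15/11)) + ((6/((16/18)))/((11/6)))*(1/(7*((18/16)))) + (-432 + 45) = -394778/1155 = -341.80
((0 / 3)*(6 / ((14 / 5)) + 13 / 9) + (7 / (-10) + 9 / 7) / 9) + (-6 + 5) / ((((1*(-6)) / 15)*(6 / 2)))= 283 / 315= 0.90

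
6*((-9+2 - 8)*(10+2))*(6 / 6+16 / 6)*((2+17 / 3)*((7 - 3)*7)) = -850080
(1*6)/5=6/5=1.20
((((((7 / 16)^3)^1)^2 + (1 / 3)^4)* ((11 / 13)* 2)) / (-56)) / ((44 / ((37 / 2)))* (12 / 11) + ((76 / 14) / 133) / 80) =-374740152325 / 1662382535344128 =-0.00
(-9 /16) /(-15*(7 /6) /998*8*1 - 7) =4491 /57008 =0.08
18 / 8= 9 / 4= 2.25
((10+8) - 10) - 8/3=16/3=5.33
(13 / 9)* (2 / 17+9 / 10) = 2249 / 1530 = 1.47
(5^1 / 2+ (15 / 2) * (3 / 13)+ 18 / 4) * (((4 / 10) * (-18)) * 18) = -73548 / 65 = -1131.51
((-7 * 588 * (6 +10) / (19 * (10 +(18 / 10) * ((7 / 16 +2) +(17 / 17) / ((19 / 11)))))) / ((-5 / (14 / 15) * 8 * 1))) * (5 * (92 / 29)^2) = 5202448384 / 19723973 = 263.76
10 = 10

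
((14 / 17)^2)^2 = 38416 / 83521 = 0.46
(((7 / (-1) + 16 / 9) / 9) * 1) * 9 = -47 / 9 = -5.22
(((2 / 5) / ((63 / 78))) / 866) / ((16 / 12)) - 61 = -1848897 / 30310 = -61.00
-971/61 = -15.92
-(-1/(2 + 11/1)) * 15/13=15/169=0.09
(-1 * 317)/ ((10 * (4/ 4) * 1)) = -317/ 10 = -31.70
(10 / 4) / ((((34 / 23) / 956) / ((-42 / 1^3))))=-1154370 / 17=-67904.12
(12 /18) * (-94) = -188 /3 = -62.67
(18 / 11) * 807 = 14526 / 11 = 1320.55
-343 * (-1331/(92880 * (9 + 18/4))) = 456533/1253880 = 0.36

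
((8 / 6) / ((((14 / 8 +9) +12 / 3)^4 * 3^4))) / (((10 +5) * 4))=256 / 44167780845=0.00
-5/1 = -5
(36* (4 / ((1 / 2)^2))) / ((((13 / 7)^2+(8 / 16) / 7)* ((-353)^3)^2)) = 18816 / 222508226743830835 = 0.00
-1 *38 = -38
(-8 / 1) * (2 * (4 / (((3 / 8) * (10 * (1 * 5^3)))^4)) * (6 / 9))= -32768 / 37078857421875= -0.00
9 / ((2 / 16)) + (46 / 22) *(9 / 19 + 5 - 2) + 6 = 1620 / 19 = 85.26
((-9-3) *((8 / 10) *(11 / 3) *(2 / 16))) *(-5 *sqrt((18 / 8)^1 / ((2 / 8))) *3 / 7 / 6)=33 / 7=4.71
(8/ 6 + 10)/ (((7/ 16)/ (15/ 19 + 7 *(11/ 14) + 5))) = 38896/ 133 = 292.45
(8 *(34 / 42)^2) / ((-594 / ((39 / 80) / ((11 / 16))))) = -15028 / 2401245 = -0.01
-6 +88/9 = 3.78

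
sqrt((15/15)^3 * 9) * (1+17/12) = 29/4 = 7.25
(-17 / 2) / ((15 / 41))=-697 / 30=-23.23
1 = 1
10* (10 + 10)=200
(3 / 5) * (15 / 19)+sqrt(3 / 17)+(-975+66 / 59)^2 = sqrt(51) / 17+62729228268 / 66139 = 948445.79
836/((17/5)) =4180/17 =245.88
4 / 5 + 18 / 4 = 53 / 10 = 5.30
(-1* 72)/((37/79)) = -5688/37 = -153.73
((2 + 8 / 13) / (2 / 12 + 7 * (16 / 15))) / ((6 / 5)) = 0.29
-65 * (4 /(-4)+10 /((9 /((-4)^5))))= 666185 /9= 74020.56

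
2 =2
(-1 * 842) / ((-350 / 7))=421 / 25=16.84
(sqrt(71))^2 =71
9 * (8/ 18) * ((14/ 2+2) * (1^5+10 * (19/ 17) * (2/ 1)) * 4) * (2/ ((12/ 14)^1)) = 133392/ 17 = 7846.59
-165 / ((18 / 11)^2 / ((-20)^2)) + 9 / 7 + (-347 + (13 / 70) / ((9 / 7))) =-47238127 / 1890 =-24993.72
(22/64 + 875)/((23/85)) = 2380935/736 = 3234.97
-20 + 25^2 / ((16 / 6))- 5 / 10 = 1711 / 8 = 213.88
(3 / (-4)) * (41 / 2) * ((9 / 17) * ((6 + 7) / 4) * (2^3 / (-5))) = 14391 / 340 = 42.33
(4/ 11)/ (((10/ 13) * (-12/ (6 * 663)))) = -8619/ 55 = -156.71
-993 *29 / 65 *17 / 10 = -489549 / 650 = -753.15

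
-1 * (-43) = 43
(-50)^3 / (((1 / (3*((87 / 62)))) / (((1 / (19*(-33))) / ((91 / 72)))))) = 391500000 / 589589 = 664.02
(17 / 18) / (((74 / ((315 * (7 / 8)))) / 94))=330.67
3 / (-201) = -1 / 67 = -0.01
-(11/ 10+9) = -101/ 10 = -10.10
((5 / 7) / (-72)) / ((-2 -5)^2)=-5 / 24696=-0.00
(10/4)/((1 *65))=1/26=0.04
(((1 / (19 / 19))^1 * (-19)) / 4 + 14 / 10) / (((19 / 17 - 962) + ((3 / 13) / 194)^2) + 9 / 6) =1811147819 / 518681568225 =0.00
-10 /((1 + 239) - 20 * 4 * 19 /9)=-9 /64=-0.14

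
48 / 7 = 6.86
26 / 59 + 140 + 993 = 66873 / 59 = 1133.44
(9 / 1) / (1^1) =9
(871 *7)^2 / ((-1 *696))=-37173409 / 696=-53410.07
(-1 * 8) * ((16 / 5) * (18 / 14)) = -1152 / 35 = -32.91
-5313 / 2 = -2656.50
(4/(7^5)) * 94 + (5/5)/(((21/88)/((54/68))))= 3.35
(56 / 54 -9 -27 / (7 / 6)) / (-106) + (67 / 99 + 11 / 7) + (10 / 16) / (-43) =95788501 / 37904328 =2.53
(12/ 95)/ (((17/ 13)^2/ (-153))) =-18252/ 1615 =-11.30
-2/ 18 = -1/ 9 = -0.11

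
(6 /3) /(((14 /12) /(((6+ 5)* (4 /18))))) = 88 /21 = 4.19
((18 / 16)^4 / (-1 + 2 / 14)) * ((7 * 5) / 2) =-535815 / 16384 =-32.70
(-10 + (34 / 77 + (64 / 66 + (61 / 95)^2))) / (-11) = 17046049 / 22932525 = 0.74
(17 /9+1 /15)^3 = 681472 /91125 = 7.48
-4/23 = -0.17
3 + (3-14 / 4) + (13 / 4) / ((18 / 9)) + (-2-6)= -31 / 8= -3.88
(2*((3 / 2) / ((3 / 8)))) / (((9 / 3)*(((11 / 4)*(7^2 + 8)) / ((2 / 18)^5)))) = 32 / 111071169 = 0.00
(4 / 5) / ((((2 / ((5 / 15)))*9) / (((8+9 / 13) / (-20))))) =-0.01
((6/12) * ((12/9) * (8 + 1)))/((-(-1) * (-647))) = -6/647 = -0.01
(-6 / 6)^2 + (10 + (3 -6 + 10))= 18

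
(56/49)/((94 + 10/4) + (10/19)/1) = 304/25809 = 0.01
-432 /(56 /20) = -1080 /7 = -154.29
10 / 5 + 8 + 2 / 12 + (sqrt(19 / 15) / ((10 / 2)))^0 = 67 / 6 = 11.17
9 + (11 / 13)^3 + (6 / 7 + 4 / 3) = 544246 / 46137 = 11.80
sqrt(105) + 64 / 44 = 16 / 11 + sqrt(105) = 11.70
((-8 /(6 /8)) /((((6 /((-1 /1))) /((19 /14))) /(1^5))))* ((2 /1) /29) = 304 /1827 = 0.17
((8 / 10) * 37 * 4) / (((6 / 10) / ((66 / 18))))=6512 / 9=723.56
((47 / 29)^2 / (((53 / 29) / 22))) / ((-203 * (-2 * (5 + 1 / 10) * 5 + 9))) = 24299 / 6552231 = 0.00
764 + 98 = 862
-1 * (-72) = 72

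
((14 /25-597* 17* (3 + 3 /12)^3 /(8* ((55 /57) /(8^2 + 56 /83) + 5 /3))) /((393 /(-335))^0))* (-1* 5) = 15505243993 /119744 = 129486.60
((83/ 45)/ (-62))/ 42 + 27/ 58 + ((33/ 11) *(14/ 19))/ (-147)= 29040017/ 64566180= 0.45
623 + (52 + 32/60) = 10133/15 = 675.53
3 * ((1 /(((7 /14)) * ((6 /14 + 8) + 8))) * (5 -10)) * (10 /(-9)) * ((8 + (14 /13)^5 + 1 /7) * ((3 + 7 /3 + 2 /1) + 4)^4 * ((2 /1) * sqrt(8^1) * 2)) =5330049687933440 * sqrt(2) /2075156577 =3632414.36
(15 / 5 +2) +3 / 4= 23 / 4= 5.75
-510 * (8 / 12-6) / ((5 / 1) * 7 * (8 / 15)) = 1020 / 7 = 145.71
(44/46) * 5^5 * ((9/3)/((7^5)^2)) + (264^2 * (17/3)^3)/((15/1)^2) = 247183993743818494/4385428240725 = 56364.85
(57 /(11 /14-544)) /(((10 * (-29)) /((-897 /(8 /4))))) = -3059 /18850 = -0.16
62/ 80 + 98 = 3951/ 40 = 98.78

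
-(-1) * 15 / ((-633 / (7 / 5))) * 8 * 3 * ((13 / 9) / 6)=-364 / 1899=-0.19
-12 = -12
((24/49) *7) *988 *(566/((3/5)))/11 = 22368320/77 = 290497.66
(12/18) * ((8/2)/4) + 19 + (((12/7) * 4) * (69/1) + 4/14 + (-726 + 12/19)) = -92677/399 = -232.27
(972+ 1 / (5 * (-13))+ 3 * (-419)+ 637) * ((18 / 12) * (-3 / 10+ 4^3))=3363213 / 100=33632.13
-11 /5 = -2.20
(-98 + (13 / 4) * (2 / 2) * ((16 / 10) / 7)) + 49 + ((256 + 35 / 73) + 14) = 567778 / 2555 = 222.22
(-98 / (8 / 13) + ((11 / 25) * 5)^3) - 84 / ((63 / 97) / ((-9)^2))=-5312301 / 500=-10624.60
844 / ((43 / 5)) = 4220 / 43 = 98.14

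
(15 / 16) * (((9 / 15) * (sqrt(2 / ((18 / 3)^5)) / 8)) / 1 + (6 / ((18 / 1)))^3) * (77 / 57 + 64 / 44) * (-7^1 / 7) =-8795 / 90288 - 1759 * sqrt(3) / 963072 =-0.10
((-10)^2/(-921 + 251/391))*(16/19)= -31280/341867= -0.09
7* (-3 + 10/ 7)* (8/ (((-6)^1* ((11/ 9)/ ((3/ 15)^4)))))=0.02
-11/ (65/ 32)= -352/ 65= -5.42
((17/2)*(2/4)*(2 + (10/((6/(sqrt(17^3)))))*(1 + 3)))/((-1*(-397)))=17/794 + 1445*sqrt(17)/1191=5.02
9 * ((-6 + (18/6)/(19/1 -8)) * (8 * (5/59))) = -22680/649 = -34.95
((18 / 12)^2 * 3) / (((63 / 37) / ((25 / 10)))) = 555 / 56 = 9.91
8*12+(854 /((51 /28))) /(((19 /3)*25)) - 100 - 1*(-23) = 177337 /8075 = 21.96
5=5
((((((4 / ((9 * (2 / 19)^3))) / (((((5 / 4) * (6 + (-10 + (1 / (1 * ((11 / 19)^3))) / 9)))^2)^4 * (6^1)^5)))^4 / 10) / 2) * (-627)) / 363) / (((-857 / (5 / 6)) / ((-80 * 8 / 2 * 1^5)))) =-15835640401524353030033022599737689320467637653370145197961486695865251456244945941635546046174003369154564793651523322831207875514384987249967104 / 16960621472183751120202253985550564793696797349778713085939988110420581626204959848199148990954577310837225790724436254787203319650044663378287786845383234322071075439453125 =-0.00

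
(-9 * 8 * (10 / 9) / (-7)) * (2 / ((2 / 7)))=80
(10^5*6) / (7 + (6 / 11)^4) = 8784600000 / 103783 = 84643.92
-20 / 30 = -2 / 3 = -0.67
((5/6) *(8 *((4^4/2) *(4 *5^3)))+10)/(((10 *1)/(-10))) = -1280030/3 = -426676.67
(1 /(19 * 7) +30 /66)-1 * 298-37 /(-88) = -316133 /1064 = -297.12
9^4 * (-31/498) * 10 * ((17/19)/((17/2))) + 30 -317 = -1130569/1577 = -716.91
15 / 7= 2.14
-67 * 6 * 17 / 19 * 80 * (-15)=8200800 / 19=431621.05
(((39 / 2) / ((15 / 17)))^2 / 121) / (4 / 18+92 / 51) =7472673 / 3751000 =1.99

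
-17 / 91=-0.19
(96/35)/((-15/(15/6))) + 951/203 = 613/145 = 4.23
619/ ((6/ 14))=4333/ 3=1444.33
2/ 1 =2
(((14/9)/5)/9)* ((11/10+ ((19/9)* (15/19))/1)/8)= 581/48600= 0.01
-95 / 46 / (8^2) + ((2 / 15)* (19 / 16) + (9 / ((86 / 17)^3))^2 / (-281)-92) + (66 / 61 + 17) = -353089782242737432967 / 4784934014451661440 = -73.79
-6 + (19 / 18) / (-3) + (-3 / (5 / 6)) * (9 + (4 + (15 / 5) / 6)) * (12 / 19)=-190049 / 5130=-37.05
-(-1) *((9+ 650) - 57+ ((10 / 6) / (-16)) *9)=601.06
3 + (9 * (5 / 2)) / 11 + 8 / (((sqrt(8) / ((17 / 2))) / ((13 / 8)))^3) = 111 / 22 + 10793861 * sqrt(2) / 16384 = 936.74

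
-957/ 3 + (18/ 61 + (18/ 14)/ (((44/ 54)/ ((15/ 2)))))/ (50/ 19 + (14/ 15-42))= -319.32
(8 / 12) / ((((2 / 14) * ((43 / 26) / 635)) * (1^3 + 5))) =115570 / 387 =298.63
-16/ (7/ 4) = -64/ 7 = -9.14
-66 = -66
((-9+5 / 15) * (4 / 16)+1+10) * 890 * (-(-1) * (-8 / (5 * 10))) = -18868 / 15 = -1257.87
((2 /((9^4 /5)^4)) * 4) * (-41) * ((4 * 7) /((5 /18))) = -2296000 /205891132094649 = -0.00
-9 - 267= -276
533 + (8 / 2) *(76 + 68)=1109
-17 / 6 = -2.83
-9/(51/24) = -72/17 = -4.24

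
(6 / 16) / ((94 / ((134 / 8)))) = 201 / 3008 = 0.07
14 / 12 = 7 / 6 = 1.17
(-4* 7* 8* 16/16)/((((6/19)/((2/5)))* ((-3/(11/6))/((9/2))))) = 11704/15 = 780.27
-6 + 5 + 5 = 4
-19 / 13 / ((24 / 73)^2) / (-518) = 101251 / 3878784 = 0.03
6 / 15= 2 / 5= 0.40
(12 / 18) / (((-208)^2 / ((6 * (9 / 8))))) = 9 / 86528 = 0.00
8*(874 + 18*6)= 7856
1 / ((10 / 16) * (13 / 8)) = 64 / 65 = 0.98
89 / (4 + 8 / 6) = 267 / 16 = 16.69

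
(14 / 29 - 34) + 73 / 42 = -38707 / 1218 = -31.78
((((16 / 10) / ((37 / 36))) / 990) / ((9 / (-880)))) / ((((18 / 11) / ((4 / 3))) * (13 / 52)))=-22528 / 44955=-0.50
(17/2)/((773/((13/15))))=221/23190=0.01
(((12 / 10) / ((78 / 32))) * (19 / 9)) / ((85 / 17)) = 608 / 2925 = 0.21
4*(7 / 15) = 28 / 15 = 1.87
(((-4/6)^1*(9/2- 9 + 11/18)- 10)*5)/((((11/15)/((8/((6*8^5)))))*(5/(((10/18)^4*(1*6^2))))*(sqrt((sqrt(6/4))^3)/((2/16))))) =-78125*2^(3/4)*3^(1/4)/1330255872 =-0.00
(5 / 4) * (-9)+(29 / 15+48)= 2321 / 60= 38.68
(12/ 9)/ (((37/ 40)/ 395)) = 63200/ 111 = 569.37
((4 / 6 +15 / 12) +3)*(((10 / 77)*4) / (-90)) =-0.03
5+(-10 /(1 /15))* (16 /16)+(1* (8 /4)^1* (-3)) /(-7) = -1009 /7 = -144.14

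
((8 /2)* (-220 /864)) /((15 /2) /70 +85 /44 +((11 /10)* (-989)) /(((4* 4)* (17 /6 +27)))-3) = 30322600 /96463683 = 0.31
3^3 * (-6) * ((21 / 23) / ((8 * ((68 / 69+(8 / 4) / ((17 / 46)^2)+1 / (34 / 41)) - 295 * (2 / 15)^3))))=-331822575 / 289586314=-1.15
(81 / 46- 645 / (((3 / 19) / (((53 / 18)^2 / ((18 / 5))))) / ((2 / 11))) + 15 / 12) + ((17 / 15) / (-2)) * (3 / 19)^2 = -1188941888867 / 665817570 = -1785.69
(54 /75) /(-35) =-18 /875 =-0.02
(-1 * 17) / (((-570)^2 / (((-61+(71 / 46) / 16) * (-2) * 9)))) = -30481 / 531392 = -0.06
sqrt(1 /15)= sqrt(15) /15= 0.26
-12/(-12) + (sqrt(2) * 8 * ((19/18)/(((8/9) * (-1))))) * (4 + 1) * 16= 1 - 760 * sqrt(2)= -1073.80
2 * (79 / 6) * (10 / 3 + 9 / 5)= 6083 / 45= 135.18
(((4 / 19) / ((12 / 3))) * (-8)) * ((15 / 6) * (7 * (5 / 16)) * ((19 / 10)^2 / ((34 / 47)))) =-6251 / 544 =-11.49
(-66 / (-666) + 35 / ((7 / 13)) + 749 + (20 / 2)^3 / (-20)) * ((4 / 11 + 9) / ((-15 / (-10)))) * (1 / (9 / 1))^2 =17471890 / 296703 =58.89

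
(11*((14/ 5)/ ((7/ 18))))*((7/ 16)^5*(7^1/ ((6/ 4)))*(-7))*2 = -27176919/ 327680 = -82.94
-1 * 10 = -10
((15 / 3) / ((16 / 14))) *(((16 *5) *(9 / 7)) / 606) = 75 / 101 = 0.74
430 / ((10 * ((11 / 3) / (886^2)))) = 101264484 / 11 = 9205862.18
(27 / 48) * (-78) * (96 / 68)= -1053 / 17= -61.94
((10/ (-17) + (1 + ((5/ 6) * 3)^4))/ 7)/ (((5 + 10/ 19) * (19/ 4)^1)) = 3579/ 16660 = 0.21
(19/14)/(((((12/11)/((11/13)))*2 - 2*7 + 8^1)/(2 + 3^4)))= -190817/5796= -32.92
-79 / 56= -1.41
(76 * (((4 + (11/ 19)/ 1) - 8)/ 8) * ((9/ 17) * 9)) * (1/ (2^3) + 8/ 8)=-47385/ 272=-174.21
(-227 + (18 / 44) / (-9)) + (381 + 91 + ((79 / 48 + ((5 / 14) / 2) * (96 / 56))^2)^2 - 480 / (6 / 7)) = -101164329326023477 / 336621580517376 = -300.53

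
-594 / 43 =-13.81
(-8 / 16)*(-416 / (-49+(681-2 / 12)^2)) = 576 / 1283497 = 0.00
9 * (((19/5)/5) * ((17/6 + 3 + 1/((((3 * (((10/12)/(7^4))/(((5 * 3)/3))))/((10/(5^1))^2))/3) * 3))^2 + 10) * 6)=15150794311.86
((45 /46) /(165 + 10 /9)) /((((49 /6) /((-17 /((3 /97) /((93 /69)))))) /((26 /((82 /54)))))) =-223594506 /24443503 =-9.15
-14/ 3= -4.67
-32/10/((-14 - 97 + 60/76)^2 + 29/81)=-0.00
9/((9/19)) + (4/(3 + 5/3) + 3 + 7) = 29.86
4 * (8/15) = 32/15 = 2.13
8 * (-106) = -848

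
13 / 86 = 0.15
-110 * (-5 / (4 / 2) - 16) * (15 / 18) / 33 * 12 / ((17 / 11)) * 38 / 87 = 773300 / 4437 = 174.28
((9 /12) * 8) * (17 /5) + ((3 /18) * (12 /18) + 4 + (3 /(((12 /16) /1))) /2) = 1193 /45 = 26.51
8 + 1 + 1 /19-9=1 /19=0.05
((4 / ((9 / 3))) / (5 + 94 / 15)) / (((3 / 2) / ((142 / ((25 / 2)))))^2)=6.79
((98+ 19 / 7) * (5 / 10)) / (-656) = -705 / 9184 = -0.08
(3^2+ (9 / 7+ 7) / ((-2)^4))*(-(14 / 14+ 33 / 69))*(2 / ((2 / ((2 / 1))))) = -28.14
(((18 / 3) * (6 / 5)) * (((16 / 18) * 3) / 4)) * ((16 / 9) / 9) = 128 / 135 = 0.95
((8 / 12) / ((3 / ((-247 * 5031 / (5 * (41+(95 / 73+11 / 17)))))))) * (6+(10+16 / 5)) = -32898929856 / 1332475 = -24690.09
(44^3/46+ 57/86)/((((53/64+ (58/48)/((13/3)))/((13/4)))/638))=3160670818448/910869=3469951.02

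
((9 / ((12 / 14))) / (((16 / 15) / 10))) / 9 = 10.94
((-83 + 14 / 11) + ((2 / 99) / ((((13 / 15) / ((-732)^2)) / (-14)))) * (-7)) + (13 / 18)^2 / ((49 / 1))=2778683477195 / 2270268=1223945.14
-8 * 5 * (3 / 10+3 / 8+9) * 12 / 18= -258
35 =35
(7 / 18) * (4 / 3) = 14 / 27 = 0.52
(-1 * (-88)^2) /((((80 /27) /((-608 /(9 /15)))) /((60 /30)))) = 5296896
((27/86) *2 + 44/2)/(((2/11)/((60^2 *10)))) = 192654000/43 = 4480325.58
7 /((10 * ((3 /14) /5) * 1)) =49 /3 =16.33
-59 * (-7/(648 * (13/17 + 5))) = 1003/9072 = 0.11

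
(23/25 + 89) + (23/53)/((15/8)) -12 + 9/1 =87.15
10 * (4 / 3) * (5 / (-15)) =-40 / 9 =-4.44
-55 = -55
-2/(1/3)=-6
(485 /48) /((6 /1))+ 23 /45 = 3161 /1440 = 2.20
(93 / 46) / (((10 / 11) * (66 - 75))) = -341 / 1380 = -0.25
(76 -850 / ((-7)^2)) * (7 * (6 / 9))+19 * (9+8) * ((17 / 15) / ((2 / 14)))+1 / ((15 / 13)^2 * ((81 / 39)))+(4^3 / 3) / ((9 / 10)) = 121631974 / 42525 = 2860.25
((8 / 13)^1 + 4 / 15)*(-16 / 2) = -1376 / 195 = -7.06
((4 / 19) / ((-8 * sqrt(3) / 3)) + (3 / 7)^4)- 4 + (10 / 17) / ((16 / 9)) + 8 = 1425205 / 326536- sqrt(3) / 38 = 4.32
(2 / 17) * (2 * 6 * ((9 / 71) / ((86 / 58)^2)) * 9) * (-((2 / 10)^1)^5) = -1634904 / 6974196875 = -0.00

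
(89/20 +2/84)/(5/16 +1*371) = 7516/623805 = 0.01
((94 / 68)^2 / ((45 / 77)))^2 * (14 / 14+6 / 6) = 28931628649 / 1353040200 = 21.38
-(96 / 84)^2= -64 / 49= -1.31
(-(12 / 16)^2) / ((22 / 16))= -9 / 22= -0.41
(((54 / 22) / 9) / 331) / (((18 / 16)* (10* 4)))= 1 / 54615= 0.00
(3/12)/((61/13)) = 13/244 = 0.05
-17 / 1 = -17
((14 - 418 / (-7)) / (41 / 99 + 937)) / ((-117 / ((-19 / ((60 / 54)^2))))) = 2183841 / 211129100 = 0.01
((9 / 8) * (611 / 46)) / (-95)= -5499 / 34960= -0.16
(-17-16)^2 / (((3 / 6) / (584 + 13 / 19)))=24195402 / 19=1273442.21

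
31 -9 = 22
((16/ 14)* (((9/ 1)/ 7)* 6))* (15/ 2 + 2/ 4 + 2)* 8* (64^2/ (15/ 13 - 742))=-1840250880/ 471919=-3899.51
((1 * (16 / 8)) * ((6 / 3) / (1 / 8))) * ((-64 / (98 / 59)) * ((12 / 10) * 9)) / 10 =-1631232 / 1225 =-1331.62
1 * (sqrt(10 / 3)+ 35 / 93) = 35 / 93+ sqrt(30) / 3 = 2.20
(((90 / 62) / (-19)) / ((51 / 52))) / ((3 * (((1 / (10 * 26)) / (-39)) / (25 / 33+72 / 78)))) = 48739600 / 110143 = 442.51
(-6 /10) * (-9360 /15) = 1872 /5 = 374.40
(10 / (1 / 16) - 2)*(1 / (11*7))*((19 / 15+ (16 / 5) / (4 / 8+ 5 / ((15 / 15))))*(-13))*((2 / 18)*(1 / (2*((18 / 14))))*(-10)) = 626470 / 29403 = 21.31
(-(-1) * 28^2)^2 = 614656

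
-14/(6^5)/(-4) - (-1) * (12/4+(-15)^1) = -186617/15552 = -12.00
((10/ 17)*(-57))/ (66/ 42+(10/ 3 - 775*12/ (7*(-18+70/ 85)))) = -436905/ 1071799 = -0.41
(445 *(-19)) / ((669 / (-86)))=727130 / 669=1086.89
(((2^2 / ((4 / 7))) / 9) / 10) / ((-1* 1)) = -7 / 90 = -0.08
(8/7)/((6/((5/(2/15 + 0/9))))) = 50/7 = 7.14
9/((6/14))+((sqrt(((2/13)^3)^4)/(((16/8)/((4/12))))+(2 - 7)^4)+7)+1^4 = 9470199290/14480427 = 654.00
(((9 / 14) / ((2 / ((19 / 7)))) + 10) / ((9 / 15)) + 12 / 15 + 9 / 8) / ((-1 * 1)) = -117869 / 5880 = -20.05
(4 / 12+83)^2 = 62500 / 9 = 6944.44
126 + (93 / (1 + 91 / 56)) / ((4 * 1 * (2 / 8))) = 1130 / 7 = 161.43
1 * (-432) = -432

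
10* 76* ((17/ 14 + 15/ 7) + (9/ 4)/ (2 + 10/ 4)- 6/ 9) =2424.76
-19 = -19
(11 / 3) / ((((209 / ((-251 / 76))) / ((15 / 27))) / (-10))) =6275 / 19494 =0.32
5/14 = 0.36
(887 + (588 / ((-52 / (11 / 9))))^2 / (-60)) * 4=80657099 / 22815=3535.27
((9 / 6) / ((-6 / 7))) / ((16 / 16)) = -7 / 4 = -1.75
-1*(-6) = 6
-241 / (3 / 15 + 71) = -3.38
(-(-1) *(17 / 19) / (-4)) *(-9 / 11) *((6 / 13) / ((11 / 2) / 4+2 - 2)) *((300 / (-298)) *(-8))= 2203200 / 4453163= 0.49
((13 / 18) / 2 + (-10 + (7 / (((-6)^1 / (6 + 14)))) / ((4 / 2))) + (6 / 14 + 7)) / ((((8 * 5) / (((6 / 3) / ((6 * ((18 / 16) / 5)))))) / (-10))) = 17485 / 3402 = 5.14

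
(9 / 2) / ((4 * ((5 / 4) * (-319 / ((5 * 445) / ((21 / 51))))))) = -68085 / 4466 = -15.25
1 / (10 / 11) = 11 / 10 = 1.10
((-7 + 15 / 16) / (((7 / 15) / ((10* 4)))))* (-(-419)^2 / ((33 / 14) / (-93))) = -39593394525 / 11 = -3599399502.27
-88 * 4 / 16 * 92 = -2024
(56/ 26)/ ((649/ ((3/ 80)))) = 21/ 168740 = 0.00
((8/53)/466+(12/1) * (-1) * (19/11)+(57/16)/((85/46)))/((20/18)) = -15628266999/923705200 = -16.92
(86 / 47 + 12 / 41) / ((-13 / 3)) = -12270 / 25051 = -0.49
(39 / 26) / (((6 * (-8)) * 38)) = -1 / 1216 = -0.00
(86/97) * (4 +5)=7.98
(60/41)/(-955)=-12/7831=-0.00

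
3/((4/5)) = 15/4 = 3.75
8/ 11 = 0.73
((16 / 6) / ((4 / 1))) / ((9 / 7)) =0.52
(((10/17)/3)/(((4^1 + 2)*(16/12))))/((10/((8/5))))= 1/255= 0.00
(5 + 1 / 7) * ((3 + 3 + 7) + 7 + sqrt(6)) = 36 * sqrt(6) / 7 + 720 / 7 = 115.45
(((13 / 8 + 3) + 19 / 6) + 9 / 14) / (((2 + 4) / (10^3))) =177125 / 126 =1405.75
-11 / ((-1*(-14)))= -11 / 14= -0.79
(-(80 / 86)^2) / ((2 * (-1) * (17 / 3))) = 2400 / 31433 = 0.08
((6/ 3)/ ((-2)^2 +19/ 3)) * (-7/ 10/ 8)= -0.02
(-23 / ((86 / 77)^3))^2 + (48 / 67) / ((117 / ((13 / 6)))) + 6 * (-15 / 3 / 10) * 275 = -552.46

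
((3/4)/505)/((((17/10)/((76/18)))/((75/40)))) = 95/13736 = 0.01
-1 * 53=-53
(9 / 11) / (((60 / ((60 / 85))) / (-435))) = -783 / 187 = -4.19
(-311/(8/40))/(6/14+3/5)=-54425/36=-1511.81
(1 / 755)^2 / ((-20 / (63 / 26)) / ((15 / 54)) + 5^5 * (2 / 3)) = 21 / 24582898150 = 0.00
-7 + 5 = -2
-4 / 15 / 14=-2 / 105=-0.02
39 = 39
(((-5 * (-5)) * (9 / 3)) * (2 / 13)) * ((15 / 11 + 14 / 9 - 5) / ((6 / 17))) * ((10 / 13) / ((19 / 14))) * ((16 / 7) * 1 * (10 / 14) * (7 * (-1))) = 140080000 / 317889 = 440.66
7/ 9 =0.78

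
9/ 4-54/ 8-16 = -20.50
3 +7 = 10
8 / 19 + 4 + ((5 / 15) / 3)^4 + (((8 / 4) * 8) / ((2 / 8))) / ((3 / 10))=27145063 / 124659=217.75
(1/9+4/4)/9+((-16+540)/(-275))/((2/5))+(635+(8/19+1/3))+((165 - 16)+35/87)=1915937768/2454705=780.52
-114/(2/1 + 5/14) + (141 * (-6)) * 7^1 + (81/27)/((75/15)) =-328337/55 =-5969.76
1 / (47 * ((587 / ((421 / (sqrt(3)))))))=421 * sqrt(3) / 82767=0.01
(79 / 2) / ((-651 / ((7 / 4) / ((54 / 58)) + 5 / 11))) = -219067 / 1546776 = -0.14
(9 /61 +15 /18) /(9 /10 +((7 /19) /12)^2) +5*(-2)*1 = -127293650 /14284553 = -8.91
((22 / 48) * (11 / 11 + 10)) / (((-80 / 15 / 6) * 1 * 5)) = -363 / 320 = -1.13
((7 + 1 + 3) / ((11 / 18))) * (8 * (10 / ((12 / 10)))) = 1200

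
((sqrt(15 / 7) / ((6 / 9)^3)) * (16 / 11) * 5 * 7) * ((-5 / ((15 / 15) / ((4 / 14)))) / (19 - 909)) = 270 * sqrt(105) / 6853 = 0.40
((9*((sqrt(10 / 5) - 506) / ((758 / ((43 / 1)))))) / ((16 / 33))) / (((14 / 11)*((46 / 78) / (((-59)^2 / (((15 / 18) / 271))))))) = -170556961786497 / 212240 + 15505178344227*sqrt(2) / 9763040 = -801358245.86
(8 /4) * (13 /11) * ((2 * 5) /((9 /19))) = 4940 /99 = 49.90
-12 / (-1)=12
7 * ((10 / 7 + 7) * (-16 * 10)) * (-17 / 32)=5015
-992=-992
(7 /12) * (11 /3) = 77 /36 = 2.14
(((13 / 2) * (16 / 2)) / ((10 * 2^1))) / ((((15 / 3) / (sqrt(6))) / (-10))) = -26 * sqrt(6) / 5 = -12.74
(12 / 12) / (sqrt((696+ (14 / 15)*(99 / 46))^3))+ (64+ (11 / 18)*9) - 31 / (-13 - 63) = 115*sqrt(113965) / 715937049+ 5313 / 76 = 69.91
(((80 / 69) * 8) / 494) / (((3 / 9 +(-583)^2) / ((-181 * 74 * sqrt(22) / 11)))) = -1071520 * sqrt(22) / 15930018247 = -0.00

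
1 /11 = 0.09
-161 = -161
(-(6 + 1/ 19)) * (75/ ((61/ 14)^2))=-1690500/ 70699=-23.91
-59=-59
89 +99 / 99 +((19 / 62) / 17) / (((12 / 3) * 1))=90.00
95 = 95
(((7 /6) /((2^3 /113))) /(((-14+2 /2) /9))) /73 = -2373 /15184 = -0.16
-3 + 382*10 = 3817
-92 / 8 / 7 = -23 / 14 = -1.64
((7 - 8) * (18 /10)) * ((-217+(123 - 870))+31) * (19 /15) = 53181 /25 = 2127.24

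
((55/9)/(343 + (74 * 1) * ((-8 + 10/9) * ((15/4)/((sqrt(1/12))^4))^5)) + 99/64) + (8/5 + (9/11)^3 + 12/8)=466091274744273889057901/89726399749728989184960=5.19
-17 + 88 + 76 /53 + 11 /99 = 34604 /477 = 72.55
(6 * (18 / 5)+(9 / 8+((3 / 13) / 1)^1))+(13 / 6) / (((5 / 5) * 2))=37501 / 1560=24.04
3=3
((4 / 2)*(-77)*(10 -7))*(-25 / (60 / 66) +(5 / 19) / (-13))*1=3140445 / 247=12714.35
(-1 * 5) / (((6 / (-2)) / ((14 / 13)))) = 70 / 39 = 1.79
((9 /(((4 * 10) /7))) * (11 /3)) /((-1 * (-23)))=231 /920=0.25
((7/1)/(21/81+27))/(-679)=-27/71392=-0.00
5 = 5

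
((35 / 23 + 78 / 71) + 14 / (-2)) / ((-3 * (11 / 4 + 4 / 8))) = 9536 / 21229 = 0.45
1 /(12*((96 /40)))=5 /144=0.03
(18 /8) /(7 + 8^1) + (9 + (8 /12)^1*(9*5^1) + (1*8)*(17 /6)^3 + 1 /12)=59723 /270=221.20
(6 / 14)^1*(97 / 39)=97 / 91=1.07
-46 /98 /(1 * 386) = -23 /18914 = -0.00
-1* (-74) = 74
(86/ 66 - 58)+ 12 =-44.70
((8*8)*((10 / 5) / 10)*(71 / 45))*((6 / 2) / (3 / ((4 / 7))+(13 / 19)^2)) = 6561536 / 619275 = 10.60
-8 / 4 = -2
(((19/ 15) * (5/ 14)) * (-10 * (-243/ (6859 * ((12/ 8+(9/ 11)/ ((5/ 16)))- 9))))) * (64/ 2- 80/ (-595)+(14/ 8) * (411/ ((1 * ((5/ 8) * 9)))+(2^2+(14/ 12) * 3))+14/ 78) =-838177065/ 147317716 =-5.69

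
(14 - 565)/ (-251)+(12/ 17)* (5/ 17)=174299/ 72539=2.40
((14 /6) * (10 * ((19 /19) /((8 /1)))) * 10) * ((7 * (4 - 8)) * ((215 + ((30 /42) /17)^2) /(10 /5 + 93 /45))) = -761160000 /17629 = -43176.58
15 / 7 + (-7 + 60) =386 / 7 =55.14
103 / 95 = 1.08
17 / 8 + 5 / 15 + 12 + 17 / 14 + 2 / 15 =13277 / 840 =15.81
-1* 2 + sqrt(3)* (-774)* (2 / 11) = -1548* sqrt(3) / 11 - 2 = -245.75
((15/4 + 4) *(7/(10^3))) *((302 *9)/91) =42129/26000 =1.62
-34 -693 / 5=-863 / 5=-172.60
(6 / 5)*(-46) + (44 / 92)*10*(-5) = -9098 / 115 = -79.11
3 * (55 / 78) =55 / 26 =2.12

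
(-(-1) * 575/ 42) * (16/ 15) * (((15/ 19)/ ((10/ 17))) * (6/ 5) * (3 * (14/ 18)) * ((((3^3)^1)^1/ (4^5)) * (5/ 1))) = 17595/ 2432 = 7.23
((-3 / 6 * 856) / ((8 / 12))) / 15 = -214 / 5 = -42.80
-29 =-29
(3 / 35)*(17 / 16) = 51 / 560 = 0.09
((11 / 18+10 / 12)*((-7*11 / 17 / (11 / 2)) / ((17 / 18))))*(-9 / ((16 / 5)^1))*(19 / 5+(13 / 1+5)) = 89271 / 1156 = 77.22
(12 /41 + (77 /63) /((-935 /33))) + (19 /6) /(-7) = -0.20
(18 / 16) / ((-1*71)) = -9 / 568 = -0.02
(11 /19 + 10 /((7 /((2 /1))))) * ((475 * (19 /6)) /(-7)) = -217075 /294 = -738.35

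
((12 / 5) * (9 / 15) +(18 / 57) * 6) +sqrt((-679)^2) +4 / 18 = 2917931 / 4275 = 682.56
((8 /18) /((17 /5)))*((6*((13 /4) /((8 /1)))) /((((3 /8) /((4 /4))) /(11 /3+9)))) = 4940 /459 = 10.76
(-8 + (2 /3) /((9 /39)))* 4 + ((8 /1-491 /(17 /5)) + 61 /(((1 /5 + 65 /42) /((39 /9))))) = -314603 /56151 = -5.60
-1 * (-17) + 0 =17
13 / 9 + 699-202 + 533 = 9283 / 9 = 1031.44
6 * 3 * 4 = 72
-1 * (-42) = 42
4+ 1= 5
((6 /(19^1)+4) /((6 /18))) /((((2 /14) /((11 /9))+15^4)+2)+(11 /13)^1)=246246 /962893229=0.00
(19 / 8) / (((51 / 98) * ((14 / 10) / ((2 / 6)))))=665 / 612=1.09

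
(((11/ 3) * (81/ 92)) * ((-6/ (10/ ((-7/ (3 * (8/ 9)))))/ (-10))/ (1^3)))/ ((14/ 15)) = -0.54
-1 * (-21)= 21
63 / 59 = 1.07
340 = 340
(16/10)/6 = 4/15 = 0.27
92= 92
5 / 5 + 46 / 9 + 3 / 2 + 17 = 443 / 18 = 24.61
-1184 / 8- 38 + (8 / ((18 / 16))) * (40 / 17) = -25898 / 153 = -169.27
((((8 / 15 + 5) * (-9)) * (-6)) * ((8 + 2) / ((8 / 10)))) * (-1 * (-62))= 231570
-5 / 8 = -0.62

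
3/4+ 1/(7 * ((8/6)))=6/7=0.86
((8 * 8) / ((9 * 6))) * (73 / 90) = 1168 / 1215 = 0.96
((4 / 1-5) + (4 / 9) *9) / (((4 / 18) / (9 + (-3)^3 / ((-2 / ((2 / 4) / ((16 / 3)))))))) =17739 / 128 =138.59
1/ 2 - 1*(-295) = 591/ 2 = 295.50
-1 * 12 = -12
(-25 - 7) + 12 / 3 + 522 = 494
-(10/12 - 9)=49/6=8.17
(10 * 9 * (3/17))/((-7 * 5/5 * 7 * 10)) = -27/833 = -0.03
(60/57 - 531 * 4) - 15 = -40621/19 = -2137.95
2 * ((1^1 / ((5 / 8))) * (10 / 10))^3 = 1024 / 125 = 8.19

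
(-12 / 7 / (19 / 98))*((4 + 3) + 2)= -1512 / 19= -79.58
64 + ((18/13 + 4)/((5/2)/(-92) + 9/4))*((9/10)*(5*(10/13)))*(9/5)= 5467024/69121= 79.09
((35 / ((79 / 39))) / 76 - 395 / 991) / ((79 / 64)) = -16301840 / 117511789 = -0.14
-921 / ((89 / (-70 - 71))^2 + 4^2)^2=-364029082281 / 106287084289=-3.42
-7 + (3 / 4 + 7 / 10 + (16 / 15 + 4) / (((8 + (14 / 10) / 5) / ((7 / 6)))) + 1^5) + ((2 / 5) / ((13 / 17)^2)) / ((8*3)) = -3.81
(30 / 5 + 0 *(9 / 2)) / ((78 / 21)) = 21 / 13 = 1.62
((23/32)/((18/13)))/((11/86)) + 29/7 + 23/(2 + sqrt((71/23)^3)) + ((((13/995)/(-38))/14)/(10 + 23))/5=37559 * sqrt(1633)/309243 + 125548748343673/19643362754400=11.30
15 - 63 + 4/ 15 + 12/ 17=-11992/ 255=-47.03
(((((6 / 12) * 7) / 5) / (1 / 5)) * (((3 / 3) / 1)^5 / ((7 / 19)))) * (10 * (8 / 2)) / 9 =380 / 9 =42.22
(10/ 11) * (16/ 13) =160/ 143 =1.12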